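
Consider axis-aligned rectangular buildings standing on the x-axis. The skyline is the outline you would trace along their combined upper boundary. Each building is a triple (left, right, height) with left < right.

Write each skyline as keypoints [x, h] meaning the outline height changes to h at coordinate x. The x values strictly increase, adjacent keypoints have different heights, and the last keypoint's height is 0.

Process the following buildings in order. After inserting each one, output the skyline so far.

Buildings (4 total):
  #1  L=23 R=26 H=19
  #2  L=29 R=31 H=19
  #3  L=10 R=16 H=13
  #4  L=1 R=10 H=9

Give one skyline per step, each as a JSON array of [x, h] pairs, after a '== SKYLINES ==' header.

== SKYLINES ==
[[23,19],[26,0]]
[[23,19],[26,0],[29,19],[31,0]]
[[10,13],[16,0],[23,19],[26,0],[29,19],[31,0]]
[[1,9],[10,13],[16,0],[23,19],[26,0],[29,19],[31,0]]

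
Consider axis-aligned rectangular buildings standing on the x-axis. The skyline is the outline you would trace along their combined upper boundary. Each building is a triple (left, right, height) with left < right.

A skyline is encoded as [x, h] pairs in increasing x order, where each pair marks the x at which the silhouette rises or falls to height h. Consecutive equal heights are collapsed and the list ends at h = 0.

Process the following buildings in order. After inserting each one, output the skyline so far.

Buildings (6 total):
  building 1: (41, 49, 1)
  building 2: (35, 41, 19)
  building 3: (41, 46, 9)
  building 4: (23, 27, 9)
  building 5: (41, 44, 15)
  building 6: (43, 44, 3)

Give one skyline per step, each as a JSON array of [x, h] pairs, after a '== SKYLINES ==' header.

== SKYLINES ==
[[41,1],[49,0]]
[[35,19],[41,1],[49,0]]
[[35,19],[41,9],[46,1],[49,0]]
[[23,9],[27,0],[35,19],[41,9],[46,1],[49,0]]
[[23,9],[27,0],[35,19],[41,15],[44,9],[46,1],[49,0]]
[[23,9],[27,0],[35,19],[41,15],[44,9],[46,1],[49,0]]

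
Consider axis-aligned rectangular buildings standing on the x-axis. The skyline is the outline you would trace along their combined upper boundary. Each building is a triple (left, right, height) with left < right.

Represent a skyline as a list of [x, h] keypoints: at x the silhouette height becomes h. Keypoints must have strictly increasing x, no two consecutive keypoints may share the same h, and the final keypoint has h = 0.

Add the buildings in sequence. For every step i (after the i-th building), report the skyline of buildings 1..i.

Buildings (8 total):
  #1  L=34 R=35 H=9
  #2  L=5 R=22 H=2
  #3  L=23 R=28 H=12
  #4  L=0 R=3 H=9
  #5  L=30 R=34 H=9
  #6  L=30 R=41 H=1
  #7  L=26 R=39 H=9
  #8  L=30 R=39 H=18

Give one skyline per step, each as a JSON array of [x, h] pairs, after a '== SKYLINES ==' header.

== SKYLINES ==
[[34,9],[35,0]]
[[5,2],[22,0],[34,9],[35,0]]
[[5,2],[22,0],[23,12],[28,0],[34,9],[35,0]]
[[0,9],[3,0],[5,2],[22,0],[23,12],[28,0],[34,9],[35,0]]
[[0,9],[3,0],[5,2],[22,0],[23,12],[28,0],[30,9],[35,0]]
[[0,9],[3,0],[5,2],[22,0],[23,12],[28,0],[30,9],[35,1],[41,0]]
[[0,9],[3,0],[5,2],[22,0],[23,12],[28,9],[39,1],[41,0]]
[[0,9],[3,0],[5,2],[22,0],[23,12],[28,9],[30,18],[39,1],[41,0]]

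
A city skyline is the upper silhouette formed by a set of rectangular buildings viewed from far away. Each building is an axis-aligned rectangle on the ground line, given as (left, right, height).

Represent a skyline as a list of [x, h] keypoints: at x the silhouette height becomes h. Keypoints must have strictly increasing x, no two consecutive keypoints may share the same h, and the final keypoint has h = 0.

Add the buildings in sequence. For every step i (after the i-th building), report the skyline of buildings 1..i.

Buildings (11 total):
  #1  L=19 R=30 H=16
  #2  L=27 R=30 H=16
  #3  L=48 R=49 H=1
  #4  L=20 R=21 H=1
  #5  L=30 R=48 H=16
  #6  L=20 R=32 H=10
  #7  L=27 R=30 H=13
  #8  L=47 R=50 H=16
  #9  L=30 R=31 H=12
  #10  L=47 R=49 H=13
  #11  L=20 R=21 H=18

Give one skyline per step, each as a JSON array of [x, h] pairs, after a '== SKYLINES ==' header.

== SKYLINES ==
[[19,16],[30,0]]
[[19,16],[30,0]]
[[19,16],[30,0],[48,1],[49,0]]
[[19,16],[30,0],[48,1],[49,0]]
[[19,16],[48,1],[49,0]]
[[19,16],[48,1],[49,0]]
[[19,16],[48,1],[49,0]]
[[19,16],[50,0]]
[[19,16],[50,0]]
[[19,16],[50,0]]
[[19,16],[20,18],[21,16],[50,0]]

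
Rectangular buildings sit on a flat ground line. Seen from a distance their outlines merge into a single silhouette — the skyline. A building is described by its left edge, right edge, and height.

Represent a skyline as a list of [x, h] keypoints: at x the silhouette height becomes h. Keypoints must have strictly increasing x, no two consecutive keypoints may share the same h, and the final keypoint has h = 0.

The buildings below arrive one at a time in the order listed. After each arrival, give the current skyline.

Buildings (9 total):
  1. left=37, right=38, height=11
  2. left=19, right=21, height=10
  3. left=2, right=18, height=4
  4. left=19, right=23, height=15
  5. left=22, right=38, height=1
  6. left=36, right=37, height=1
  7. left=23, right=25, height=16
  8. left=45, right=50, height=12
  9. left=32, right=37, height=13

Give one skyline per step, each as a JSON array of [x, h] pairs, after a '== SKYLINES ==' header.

== SKYLINES ==
[[37,11],[38,0]]
[[19,10],[21,0],[37,11],[38,0]]
[[2,4],[18,0],[19,10],[21,0],[37,11],[38,0]]
[[2,4],[18,0],[19,15],[23,0],[37,11],[38,0]]
[[2,4],[18,0],[19,15],[23,1],[37,11],[38,0]]
[[2,4],[18,0],[19,15],[23,1],[37,11],[38,0]]
[[2,4],[18,0],[19,15],[23,16],[25,1],[37,11],[38,0]]
[[2,4],[18,0],[19,15],[23,16],[25,1],[37,11],[38,0],[45,12],[50,0]]
[[2,4],[18,0],[19,15],[23,16],[25,1],[32,13],[37,11],[38,0],[45,12],[50,0]]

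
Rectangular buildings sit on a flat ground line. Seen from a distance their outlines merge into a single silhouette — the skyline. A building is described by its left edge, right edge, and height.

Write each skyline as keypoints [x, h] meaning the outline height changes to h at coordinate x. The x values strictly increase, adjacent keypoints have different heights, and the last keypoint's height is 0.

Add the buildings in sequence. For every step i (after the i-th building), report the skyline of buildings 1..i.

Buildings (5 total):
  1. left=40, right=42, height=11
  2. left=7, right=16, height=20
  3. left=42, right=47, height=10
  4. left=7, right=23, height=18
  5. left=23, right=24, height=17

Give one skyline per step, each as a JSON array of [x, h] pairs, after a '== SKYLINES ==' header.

== SKYLINES ==
[[40,11],[42,0]]
[[7,20],[16,0],[40,11],[42,0]]
[[7,20],[16,0],[40,11],[42,10],[47,0]]
[[7,20],[16,18],[23,0],[40,11],[42,10],[47,0]]
[[7,20],[16,18],[23,17],[24,0],[40,11],[42,10],[47,0]]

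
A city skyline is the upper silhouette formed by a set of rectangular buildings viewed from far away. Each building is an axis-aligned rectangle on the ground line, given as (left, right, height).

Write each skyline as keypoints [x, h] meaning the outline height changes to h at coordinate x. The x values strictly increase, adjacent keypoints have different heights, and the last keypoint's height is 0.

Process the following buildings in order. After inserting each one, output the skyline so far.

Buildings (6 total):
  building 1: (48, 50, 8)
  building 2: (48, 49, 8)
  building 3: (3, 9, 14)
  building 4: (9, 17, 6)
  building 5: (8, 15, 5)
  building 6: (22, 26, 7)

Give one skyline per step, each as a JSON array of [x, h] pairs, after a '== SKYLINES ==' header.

== SKYLINES ==
[[48,8],[50,0]]
[[48,8],[50,0]]
[[3,14],[9,0],[48,8],[50,0]]
[[3,14],[9,6],[17,0],[48,8],[50,0]]
[[3,14],[9,6],[17,0],[48,8],[50,0]]
[[3,14],[9,6],[17,0],[22,7],[26,0],[48,8],[50,0]]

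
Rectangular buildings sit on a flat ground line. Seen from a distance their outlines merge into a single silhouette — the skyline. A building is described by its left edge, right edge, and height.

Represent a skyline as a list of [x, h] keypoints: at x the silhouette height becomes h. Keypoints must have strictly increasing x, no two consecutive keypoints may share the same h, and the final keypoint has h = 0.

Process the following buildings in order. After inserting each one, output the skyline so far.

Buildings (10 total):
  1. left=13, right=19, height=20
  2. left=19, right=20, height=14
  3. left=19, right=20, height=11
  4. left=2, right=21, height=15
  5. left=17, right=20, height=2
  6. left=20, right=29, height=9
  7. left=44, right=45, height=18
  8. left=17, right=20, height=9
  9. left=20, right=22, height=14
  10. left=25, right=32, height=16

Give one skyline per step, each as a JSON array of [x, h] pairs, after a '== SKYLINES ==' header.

== SKYLINES ==
[[13,20],[19,0]]
[[13,20],[19,14],[20,0]]
[[13,20],[19,14],[20,0]]
[[2,15],[13,20],[19,15],[21,0]]
[[2,15],[13,20],[19,15],[21,0]]
[[2,15],[13,20],[19,15],[21,9],[29,0]]
[[2,15],[13,20],[19,15],[21,9],[29,0],[44,18],[45,0]]
[[2,15],[13,20],[19,15],[21,9],[29,0],[44,18],[45,0]]
[[2,15],[13,20],[19,15],[21,14],[22,9],[29,0],[44,18],[45,0]]
[[2,15],[13,20],[19,15],[21,14],[22,9],[25,16],[32,0],[44,18],[45,0]]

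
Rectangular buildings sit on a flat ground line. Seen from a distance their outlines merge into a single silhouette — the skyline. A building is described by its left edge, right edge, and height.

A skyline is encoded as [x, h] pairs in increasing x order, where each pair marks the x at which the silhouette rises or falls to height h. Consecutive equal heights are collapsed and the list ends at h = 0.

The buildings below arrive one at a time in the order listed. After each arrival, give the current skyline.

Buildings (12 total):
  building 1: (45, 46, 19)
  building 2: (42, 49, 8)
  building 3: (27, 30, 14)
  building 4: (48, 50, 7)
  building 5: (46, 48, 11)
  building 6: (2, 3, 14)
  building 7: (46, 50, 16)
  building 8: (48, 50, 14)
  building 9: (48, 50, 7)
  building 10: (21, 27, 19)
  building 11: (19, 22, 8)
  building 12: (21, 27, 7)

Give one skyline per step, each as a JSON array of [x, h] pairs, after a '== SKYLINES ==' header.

== SKYLINES ==
[[45,19],[46,0]]
[[42,8],[45,19],[46,8],[49,0]]
[[27,14],[30,0],[42,8],[45,19],[46,8],[49,0]]
[[27,14],[30,0],[42,8],[45,19],[46,8],[49,7],[50,0]]
[[27,14],[30,0],[42,8],[45,19],[46,11],[48,8],[49,7],[50,0]]
[[2,14],[3,0],[27,14],[30,0],[42,8],[45,19],[46,11],[48,8],[49,7],[50,0]]
[[2,14],[3,0],[27,14],[30,0],[42,8],[45,19],[46,16],[50,0]]
[[2,14],[3,0],[27,14],[30,0],[42,8],[45,19],[46,16],[50,0]]
[[2,14],[3,0],[27,14],[30,0],[42,8],[45,19],[46,16],[50,0]]
[[2,14],[3,0],[21,19],[27,14],[30,0],[42,8],[45,19],[46,16],[50,0]]
[[2,14],[3,0],[19,8],[21,19],[27,14],[30,0],[42,8],[45,19],[46,16],[50,0]]
[[2,14],[3,0],[19,8],[21,19],[27,14],[30,0],[42,8],[45,19],[46,16],[50,0]]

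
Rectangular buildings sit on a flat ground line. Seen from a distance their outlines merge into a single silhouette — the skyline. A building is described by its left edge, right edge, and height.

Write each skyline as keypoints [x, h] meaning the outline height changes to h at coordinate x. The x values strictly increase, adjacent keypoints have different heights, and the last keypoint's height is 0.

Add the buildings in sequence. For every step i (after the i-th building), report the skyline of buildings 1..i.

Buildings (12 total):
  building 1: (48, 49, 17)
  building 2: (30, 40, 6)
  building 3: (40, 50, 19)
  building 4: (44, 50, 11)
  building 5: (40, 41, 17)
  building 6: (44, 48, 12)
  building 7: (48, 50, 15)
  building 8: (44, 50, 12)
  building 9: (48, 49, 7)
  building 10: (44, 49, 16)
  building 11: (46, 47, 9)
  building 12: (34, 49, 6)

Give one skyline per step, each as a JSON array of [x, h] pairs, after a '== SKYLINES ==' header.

== SKYLINES ==
[[48,17],[49,0]]
[[30,6],[40,0],[48,17],[49,0]]
[[30,6],[40,19],[50,0]]
[[30,6],[40,19],[50,0]]
[[30,6],[40,19],[50,0]]
[[30,6],[40,19],[50,0]]
[[30,6],[40,19],[50,0]]
[[30,6],[40,19],[50,0]]
[[30,6],[40,19],[50,0]]
[[30,6],[40,19],[50,0]]
[[30,6],[40,19],[50,0]]
[[30,6],[40,19],[50,0]]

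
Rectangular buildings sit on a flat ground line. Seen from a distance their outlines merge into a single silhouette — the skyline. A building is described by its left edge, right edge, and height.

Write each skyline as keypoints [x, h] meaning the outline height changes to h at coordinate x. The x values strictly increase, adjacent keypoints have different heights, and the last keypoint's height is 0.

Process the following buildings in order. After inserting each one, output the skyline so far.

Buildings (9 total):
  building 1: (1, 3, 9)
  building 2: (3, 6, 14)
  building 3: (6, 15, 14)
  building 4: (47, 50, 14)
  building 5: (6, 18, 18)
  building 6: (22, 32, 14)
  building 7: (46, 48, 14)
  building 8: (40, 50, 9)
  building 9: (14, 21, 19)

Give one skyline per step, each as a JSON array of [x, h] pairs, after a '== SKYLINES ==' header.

== SKYLINES ==
[[1,9],[3,0]]
[[1,9],[3,14],[6,0]]
[[1,9],[3,14],[15,0]]
[[1,9],[3,14],[15,0],[47,14],[50,0]]
[[1,9],[3,14],[6,18],[18,0],[47,14],[50,0]]
[[1,9],[3,14],[6,18],[18,0],[22,14],[32,0],[47,14],[50,0]]
[[1,9],[3,14],[6,18],[18,0],[22,14],[32,0],[46,14],[50,0]]
[[1,9],[3,14],[6,18],[18,0],[22,14],[32,0],[40,9],[46,14],[50,0]]
[[1,9],[3,14],[6,18],[14,19],[21,0],[22,14],[32,0],[40,9],[46,14],[50,0]]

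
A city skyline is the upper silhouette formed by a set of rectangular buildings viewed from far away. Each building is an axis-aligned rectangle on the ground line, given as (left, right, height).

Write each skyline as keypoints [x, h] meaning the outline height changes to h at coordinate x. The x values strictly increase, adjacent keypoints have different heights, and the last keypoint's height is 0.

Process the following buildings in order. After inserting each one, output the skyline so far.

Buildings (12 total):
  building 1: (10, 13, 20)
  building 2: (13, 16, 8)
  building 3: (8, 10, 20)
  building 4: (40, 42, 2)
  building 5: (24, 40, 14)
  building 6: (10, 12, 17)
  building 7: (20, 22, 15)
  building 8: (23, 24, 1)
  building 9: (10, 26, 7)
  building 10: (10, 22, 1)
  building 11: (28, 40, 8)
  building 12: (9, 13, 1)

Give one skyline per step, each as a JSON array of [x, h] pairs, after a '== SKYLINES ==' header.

== SKYLINES ==
[[10,20],[13,0]]
[[10,20],[13,8],[16,0]]
[[8,20],[13,8],[16,0]]
[[8,20],[13,8],[16,0],[40,2],[42,0]]
[[8,20],[13,8],[16,0],[24,14],[40,2],[42,0]]
[[8,20],[13,8],[16,0],[24,14],[40,2],[42,0]]
[[8,20],[13,8],[16,0],[20,15],[22,0],[24,14],[40,2],[42,0]]
[[8,20],[13,8],[16,0],[20,15],[22,0],[23,1],[24,14],[40,2],[42,0]]
[[8,20],[13,8],[16,7],[20,15],[22,7],[24,14],[40,2],[42,0]]
[[8,20],[13,8],[16,7],[20,15],[22,7],[24,14],[40,2],[42,0]]
[[8,20],[13,8],[16,7],[20,15],[22,7],[24,14],[40,2],[42,0]]
[[8,20],[13,8],[16,7],[20,15],[22,7],[24,14],[40,2],[42,0]]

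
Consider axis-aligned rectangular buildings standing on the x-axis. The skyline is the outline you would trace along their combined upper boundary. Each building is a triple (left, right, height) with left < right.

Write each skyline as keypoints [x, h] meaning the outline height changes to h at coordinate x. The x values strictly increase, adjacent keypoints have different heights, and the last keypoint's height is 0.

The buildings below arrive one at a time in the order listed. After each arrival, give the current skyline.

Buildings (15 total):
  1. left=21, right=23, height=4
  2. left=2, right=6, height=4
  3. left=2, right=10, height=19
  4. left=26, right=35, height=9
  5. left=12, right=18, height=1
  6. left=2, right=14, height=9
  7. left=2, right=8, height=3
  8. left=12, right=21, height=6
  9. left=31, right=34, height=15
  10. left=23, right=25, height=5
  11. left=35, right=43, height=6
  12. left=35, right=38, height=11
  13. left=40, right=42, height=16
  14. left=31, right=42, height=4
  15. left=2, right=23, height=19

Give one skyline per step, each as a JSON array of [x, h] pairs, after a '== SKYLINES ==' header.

== SKYLINES ==
[[21,4],[23,0]]
[[2,4],[6,0],[21,4],[23,0]]
[[2,19],[10,0],[21,4],[23,0]]
[[2,19],[10,0],[21,4],[23,0],[26,9],[35,0]]
[[2,19],[10,0],[12,1],[18,0],[21,4],[23,0],[26,9],[35,0]]
[[2,19],[10,9],[14,1],[18,0],[21,4],[23,0],[26,9],[35,0]]
[[2,19],[10,9],[14,1],[18,0],[21,4],[23,0],[26,9],[35,0]]
[[2,19],[10,9],[14,6],[21,4],[23,0],[26,9],[35,0]]
[[2,19],[10,9],[14,6],[21,4],[23,0],[26,9],[31,15],[34,9],[35,0]]
[[2,19],[10,9],[14,6],[21,4],[23,5],[25,0],[26,9],[31,15],[34,9],[35,0]]
[[2,19],[10,9],[14,6],[21,4],[23,5],[25,0],[26,9],[31,15],[34,9],[35,6],[43,0]]
[[2,19],[10,9],[14,6],[21,4],[23,5],[25,0],[26,9],[31,15],[34,9],[35,11],[38,6],[43,0]]
[[2,19],[10,9],[14,6],[21,4],[23,5],[25,0],[26,9],[31,15],[34,9],[35,11],[38,6],[40,16],[42,6],[43,0]]
[[2,19],[10,9],[14,6],[21,4],[23,5],[25,0],[26,9],[31,15],[34,9],[35,11],[38,6],[40,16],[42,6],[43,0]]
[[2,19],[23,5],[25,0],[26,9],[31,15],[34,9],[35,11],[38,6],[40,16],[42,6],[43,0]]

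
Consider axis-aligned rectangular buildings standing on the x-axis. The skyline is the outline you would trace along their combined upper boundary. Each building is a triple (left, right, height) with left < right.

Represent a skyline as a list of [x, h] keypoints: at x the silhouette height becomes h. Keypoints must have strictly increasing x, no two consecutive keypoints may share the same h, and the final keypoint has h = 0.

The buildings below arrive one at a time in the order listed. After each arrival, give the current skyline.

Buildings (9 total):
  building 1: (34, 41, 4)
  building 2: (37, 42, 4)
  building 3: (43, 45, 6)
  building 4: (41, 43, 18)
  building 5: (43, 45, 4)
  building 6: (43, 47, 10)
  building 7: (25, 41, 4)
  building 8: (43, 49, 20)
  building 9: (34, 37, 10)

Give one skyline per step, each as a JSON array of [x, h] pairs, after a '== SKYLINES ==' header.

== SKYLINES ==
[[34,4],[41,0]]
[[34,4],[42,0]]
[[34,4],[42,0],[43,6],[45,0]]
[[34,4],[41,18],[43,6],[45,0]]
[[34,4],[41,18],[43,6],[45,0]]
[[34,4],[41,18],[43,10],[47,0]]
[[25,4],[41,18],[43,10],[47,0]]
[[25,4],[41,18],[43,20],[49,0]]
[[25,4],[34,10],[37,4],[41,18],[43,20],[49,0]]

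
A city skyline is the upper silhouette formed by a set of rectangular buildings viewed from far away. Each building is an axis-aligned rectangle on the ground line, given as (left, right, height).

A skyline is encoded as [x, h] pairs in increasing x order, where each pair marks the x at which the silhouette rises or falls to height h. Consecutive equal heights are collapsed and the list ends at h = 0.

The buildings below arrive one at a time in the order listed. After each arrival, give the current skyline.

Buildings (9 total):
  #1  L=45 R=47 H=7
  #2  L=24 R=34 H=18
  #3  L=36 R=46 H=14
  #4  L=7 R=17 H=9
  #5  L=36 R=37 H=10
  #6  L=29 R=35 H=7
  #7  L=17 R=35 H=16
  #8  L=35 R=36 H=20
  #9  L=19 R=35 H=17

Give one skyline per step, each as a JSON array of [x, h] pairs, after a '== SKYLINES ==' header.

== SKYLINES ==
[[45,7],[47,0]]
[[24,18],[34,0],[45,7],[47,0]]
[[24,18],[34,0],[36,14],[46,7],[47,0]]
[[7,9],[17,0],[24,18],[34,0],[36,14],[46,7],[47,0]]
[[7,9],[17,0],[24,18],[34,0],[36,14],[46,7],[47,0]]
[[7,9],[17,0],[24,18],[34,7],[35,0],[36,14],[46,7],[47,0]]
[[7,9],[17,16],[24,18],[34,16],[35,0],[36,14],[46,7],[47,0]]
[[7,9],[17,16],[24,18],[34,16],[35,20],[36,14],[46,7],[47,0]]
[[7,9],[17,16],[19,17],[24,18],[34,17],[35,20],[36,14],[46,7],[47,0]]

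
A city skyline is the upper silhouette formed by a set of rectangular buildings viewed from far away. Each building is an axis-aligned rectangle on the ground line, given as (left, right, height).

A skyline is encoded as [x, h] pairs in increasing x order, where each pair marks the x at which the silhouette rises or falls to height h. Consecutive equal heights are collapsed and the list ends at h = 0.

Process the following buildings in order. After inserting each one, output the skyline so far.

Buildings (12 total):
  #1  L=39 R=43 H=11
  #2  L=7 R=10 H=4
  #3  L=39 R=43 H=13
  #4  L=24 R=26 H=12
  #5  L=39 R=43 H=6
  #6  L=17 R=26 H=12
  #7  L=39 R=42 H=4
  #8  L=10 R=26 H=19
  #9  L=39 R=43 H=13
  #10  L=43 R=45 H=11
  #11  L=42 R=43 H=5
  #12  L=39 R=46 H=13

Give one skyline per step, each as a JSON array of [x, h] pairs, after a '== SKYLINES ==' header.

== SKYLINES ==
[[39,11],[43,0]]
[[7,4],[10,0],[39,11],[43,0]]
[[7,4],[10,0],[39,13],[43,0]]
[[7,4],[10,0],[24,12],[26,0],[39,13],[43,0]]
[[7,4],[10,0],[24,12],[26,0],[39,13],[43,0]]
[[7,4],[10,0],[17,12],[26,0],[39,13],[43,0]]
[[7,4],[10,0],[17,12],[26,0],[39,13],[43,0]]
[[7,4],[10,19],[26,0],[39,13],[43,0]]
[[7,4],[10,19],[26,0],[39,13],[43,0]]
[[7,4],[10,19],[26,0],[39,13],[43,11],[45,0]]
[[7,4],[10,19],[26,0],[39,13],[43,11],[45,0]]
[[7,4],[10,19],[26,0],[39,13],[46,0]]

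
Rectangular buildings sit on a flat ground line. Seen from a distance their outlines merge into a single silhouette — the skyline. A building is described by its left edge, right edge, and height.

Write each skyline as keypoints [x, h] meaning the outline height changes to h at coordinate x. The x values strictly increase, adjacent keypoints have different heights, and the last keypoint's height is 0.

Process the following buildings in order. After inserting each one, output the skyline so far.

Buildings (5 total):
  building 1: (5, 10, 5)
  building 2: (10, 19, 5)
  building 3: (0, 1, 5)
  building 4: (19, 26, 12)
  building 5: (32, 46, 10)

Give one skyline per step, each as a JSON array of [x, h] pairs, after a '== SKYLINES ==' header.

== SKYLINES ==
[[5,5],[10,0]]
[[5,5],[19,0]]
[[0,5],[1,0],[5,5],[19,0]]
[[0,5],[1,0],[5,5],[19,12],[26,0]]
[[0,5],[1,0],[5,5],[19,12],[26,0],[32,10],[46,0]]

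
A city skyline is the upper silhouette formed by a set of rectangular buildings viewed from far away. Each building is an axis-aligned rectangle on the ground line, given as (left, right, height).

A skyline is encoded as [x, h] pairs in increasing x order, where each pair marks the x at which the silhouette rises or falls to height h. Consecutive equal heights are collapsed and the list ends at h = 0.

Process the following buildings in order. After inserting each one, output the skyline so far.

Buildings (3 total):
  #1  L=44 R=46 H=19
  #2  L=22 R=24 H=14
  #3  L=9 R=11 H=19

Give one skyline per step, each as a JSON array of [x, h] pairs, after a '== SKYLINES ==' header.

== SKYLINES ==
[[44,19],[46,0]]
[[22,14],[24,0],[44,19],[46,0]]
[[9,19],[11,0],[22,14],[24,0],[44,19],[46,0]]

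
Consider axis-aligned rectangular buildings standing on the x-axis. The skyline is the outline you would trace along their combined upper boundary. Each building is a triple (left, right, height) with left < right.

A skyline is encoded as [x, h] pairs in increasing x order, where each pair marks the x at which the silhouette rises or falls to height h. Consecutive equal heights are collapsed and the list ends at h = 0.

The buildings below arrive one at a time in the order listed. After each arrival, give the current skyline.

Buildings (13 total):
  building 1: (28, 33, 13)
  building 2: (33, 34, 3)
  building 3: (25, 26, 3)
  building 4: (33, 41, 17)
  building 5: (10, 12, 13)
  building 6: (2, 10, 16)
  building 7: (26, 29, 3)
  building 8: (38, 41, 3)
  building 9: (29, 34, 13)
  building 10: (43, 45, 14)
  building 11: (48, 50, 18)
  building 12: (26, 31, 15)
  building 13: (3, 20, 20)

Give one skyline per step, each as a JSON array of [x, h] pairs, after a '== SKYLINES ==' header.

== SKYLINES ==
[[28,13],[33,0]]
[[28,13],[33,3],[34,0]]
[[25,3],[26,0],[28,13],[33,3],[34,0]]
[[25,3],[26,0],[28,13],[33,17],[41,0]]
[[10,13],[12,0],[25,3],[26,0],[28,13],[33,17],[41,0]]
[[2,16],[10,13],[12,0],[25,3],[26,0],[28,13],[33,17],[41,0]]
[[2,16],[10,13],[12,0],[25,3],[28,13],[33,17],[41,0]]
[[2,16],[10,13],[12,0],[25,3],[28,13],[33,17],[41,0]]
[[2,16],[10,13],[12,0],[25,3],[28,13],[33,17],[41,0]]
[[2,16],[10,13],[12,0],[25,3],[28,13],[33,17],[41,0],[43,14],[45,0]]
[[2,16],[10,13],[12,0],[25,3],[28,13],[33,17],[41,0],[43,14],[45,0],[48,18],[50,0]]
[[2,16],[10,13],[12,0],[25,3],[26,15],[31,13],[33,17],[41,0],[43,14],[45,0],[48,18],[50,0]]
[[2,16],[3,20],[20,0],[25,3],[26,15],[31,13],[33,17],[41,0],[43,14],[45,0],[48,18],[50,0]]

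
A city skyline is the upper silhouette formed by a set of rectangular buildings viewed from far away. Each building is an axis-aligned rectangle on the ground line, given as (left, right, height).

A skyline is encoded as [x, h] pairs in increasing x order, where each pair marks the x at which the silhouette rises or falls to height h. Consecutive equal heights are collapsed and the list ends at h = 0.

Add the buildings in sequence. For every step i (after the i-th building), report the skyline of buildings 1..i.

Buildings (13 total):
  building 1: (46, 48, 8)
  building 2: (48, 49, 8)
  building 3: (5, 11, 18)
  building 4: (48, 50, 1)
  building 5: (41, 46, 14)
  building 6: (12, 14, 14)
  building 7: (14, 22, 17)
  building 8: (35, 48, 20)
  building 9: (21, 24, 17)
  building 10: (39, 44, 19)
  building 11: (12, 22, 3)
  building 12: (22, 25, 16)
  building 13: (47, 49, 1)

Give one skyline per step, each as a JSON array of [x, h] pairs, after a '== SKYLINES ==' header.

== SKYLINES ==
[[46,8],[48,0]]
[[46,8],[49,0]]
[[5,18],[11,0],[46,8],[49,0]]
[[5,18],[11,0],[46,8],[49,1],[50,0]]
[[5,18],[11,0],[41,14],[46,8],[49,1],[50,0]]
[[5,18],[11,0],[12,14],[14,0],[41,14],[46,8],[49,1],[50,0]]
[[5,18],[11,0],[12,14],[14,17],[22,0],[41,14],[46,8],[49,1],[50,0]]
[[5,18],[11,0],[12,14],[14,17],[22,0],[35,20],[48,8],[49,1],[50,0]]
[[5,18],[11,0],[12,14],[14,17],[24,0],[35,20],[48,8],[49,1],[50,0]]
[[5,18],[11,0],[12,14],[14,17],[24,0],[35,20],[48,8],[49,1],[50,0]]
[[5,18],[11,0],[12,14],[14,17],[24,0],[35,20],[48,8],[49,1],[50,0]]
[[5,18],[11,0],[12,14],[14,17],[24,16],[25,0],[35,20],[48,8],[49,1],[50,0]]
[[5,18],[11,0],[12,14],[14,17],[24,16],[25,0],[35,20],[48,8],[49,1],[50,0]]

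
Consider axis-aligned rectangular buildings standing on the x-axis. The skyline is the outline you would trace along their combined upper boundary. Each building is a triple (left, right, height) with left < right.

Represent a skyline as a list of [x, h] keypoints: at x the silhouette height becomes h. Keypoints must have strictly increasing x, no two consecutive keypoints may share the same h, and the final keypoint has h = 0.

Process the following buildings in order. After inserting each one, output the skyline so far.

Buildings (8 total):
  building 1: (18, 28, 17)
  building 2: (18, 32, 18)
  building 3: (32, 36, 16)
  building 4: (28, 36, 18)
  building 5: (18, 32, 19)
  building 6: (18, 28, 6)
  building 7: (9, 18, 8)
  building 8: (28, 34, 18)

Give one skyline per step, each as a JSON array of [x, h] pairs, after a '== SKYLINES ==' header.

== SKYLINES ==
[[18,17],[28,0]]
[[18,18],[32,0]]
[[18,18],[32,16],[36,0]]
[[18,18],[36,0]]
[[18,19],[32,18],[36,0]]
[[18,19],[32,18],[36,0]]
[[9,8],[18,19],[32,18],[36,0]]
[[9,8],[18,19],[32,18],[36,0]]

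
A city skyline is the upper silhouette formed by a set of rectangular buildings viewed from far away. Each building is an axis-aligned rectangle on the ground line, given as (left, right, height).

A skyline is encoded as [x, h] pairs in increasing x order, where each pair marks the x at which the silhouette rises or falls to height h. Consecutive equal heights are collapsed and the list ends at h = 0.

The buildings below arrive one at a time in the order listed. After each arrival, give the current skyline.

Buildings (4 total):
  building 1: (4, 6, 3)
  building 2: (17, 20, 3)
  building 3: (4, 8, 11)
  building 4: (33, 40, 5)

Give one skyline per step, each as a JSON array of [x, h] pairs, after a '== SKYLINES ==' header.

== SKYLINES ==
[[4,3],[6,0]]
[[4,3],[6,0],[17,3],[20,0]]
[[4,11],[8,0],[17,3],[20,0]]
[[4,11],[8,0],[17,3],[20,0],[33,5],[40,0]]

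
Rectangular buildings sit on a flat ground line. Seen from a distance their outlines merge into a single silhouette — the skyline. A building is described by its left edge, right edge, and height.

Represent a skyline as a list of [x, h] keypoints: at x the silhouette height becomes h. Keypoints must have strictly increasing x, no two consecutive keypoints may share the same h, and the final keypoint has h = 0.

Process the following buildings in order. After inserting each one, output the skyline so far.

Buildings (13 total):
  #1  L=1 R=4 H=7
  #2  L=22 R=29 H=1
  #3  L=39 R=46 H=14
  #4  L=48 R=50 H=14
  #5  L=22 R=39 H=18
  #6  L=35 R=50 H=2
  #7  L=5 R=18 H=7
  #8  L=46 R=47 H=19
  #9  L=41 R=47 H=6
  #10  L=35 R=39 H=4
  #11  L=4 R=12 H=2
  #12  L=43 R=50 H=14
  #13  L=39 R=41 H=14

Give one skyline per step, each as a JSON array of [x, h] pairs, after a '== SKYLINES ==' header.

== SKYLINES ==
[[1,7],[4,0]]
[[1,7],[4,0],[22,1],[29,0]]
[[1,7],[4,0],[22,1],[29,0],[39,14],[46,0]]
[[1,7],[4,0],[22,1],[29,0],[39,14],[46,0],[48,14],[50,0]]
[[1,7],[4,0],[22,18],[39,14],[46,0],[48,14],[50,0]]
[[1,7],[4,0],[22,18],[39,14],[46,2],[48,14],[50,0]]
[[1,7],[4,0],[5,7],[18,0],[22,18],[39,14],[46,2],[48,14],[50,0]]
[[1,7],[4,0],[5,7],[18,0],[22,18],[39,14],[46,19],[47,2],[48,14],[50,0]]
[[1,7],[4,0],[5,7],[18,0],[22,18],[39,14],[46,19],[47,2],[48,14],[50,0]]
[[1,7],[4,0],[5,7],[18,0],[22,18],[39,14],[46,19],[47,2],[48,14],[50,0]]
[[1,7],[4,2],[5,7],[18,0],[22,18],[39,14],[46,19],[47,2],[48,14],[50,0]]
[[1,7],[4,2],[5,7],[18,0],[22,18],[39,14],[46,19],[47,14],[50,0]]
[[1,7],[4,2],[5,7],[18,0],[22,18],[39,14],[46,19],[47,14],[50,0]]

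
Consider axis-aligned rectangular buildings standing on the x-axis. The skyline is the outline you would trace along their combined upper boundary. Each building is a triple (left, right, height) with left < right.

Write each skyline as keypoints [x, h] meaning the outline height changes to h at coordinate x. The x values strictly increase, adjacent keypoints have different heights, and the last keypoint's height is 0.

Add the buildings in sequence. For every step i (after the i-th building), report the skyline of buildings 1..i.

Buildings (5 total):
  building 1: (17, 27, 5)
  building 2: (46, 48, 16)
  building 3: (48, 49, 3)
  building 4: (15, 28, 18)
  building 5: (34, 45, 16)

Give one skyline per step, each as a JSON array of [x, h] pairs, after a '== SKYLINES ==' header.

== SKYLINES ==
[[17,5],[27,0]]
[[17,5],[27,0],[46,16],[48,0]]
[[17,5],[27,0],[46,16],[48,3],[49,0]]
[[15,18],[28,0],[46,16],[48,3],[49,0]]
[[15,18],[28,0],[34,16],[45,0],[46,16],[48,3],[49,0]]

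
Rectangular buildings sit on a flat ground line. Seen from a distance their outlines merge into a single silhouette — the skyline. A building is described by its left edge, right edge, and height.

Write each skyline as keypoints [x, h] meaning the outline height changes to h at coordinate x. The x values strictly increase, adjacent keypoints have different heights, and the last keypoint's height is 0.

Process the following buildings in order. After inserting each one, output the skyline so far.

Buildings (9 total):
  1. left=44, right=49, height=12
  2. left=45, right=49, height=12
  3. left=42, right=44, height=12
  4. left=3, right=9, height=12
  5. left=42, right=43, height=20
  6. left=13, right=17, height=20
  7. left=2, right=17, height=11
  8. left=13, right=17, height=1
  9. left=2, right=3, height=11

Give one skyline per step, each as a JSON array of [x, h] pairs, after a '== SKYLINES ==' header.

== SKYLINES ==
[[44,12],[49,0]]
[[44,12],[49,0]]
[[42,12],[49,0]]
[[3,12],[9,0],[42,12],[49,0]]
[[3,12],[9,0],[42,20],[43,12],[49,0]]
[[3,12],[9,0],[13,20],[17,0],[42,20],[43,12],[49,0]]
[[2,11],[3,12],[9,11],[13,20],[17,0],[42,20],[43,12],[49,0]]
[[2,11],[3,12],[9,11],[13,20],[17,0],[42,20],[43,12],[49,0]]
[[2,11],[3,12],[9,11],[13,20],[17,0],[42,20],[43,12],[49,0]]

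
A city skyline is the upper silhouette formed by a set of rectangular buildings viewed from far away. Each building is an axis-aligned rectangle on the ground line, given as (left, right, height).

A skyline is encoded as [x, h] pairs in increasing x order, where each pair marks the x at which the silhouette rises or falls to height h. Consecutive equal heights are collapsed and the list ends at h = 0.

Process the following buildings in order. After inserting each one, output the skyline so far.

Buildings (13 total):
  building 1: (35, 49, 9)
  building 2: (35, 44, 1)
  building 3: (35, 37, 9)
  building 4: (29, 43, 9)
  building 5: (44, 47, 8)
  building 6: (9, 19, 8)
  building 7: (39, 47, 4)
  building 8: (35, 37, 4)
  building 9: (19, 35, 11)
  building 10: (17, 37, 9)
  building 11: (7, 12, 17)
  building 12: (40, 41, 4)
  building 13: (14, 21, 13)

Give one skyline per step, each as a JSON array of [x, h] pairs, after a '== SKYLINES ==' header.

== SKYLINES ==
[[35,9],[49,0]]
[[35,9],[49,0]]
[[35,9],[49,0]]
[[29,9],[49,0]]
[[29,9],[49,0]]
[[9,8],[19,0],[29,9],[49,0]]
[[9,8],[19,0],[29,9],[49,0]]
[[9,8],[19,0],[29,9],[49,0]]
[[9,8],[19,11],[35,9],[49,0]]
[[9,8],[17,9],[19,11],[35,9],[49,0]]
[[7,17],[12,8],[17,9],[19,11],[35,9],[49,0]]
[[7,17],[12,8],[17,9],[19,11],[35,9],[49,0]]
[[7,17],[12,8],[14,13],[21,11],[35,9],[49,0]]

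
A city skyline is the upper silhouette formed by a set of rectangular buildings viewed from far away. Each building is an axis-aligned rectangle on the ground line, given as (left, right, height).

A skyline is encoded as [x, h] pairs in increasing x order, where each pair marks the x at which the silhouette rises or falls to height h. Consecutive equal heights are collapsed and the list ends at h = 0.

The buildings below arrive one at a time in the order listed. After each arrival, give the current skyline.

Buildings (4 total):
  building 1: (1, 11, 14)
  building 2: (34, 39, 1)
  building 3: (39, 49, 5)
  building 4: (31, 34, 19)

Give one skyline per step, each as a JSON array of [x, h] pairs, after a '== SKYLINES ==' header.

== SKYLINES ==
[[1,14],[11,0]]
[[1,14],[11,0],[34,1],[39,0]]
[[1,14],[11,0],[34,1],[39,5],[49,0]]
[[1,14],[11,0],[31,19],[34,1],[39,5],[49,0]]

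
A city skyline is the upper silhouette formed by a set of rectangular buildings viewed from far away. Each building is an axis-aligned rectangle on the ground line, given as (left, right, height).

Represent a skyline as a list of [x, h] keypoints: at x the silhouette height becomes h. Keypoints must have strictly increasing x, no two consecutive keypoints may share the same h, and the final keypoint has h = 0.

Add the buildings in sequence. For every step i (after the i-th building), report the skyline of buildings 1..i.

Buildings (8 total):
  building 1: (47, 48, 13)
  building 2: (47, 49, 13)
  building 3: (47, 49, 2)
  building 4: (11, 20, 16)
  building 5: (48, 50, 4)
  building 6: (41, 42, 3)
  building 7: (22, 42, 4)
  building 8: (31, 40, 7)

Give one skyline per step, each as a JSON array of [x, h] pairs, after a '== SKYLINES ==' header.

== SKYLINES ==
[[47,13],[48,0]]
[[47,13],[49,0]]
[[47,13],[49,0]]
[[11,16],[20,0],[47,13],[49,0]]
[[11,16],[20,0],[47,13],[49,4],[50,0]]
[[11,16],[20,0],[41,3],[42,0],[47,13],[49,4],[50,0]]
[[11,16],[20,0],[22,4],[42,0],[47,13],[49,4],[50,0]]
[[11,16],[20,0],[22,4],[31,7],[40,4],[42,0],[47,13],[49,4],[50,0]]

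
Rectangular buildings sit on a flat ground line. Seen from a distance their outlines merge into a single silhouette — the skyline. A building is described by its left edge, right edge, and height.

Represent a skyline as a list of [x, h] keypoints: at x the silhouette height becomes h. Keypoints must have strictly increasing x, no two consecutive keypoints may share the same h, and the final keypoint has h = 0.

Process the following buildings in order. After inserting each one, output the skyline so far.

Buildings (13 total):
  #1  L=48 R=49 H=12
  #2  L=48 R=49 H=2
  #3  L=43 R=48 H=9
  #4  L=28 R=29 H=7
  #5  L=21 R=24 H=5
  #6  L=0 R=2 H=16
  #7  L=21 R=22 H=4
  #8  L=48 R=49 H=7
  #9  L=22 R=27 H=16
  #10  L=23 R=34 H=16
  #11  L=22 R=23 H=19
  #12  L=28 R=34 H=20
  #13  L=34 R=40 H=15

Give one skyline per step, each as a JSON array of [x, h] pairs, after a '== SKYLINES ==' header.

== SKYLINES ==
[[48,12],[49,0]]
[[48,12],[49,0]]
[[43,9],[48,12],[49,0]]
[[28,7],[29,0],[43,9],[48,12],[49,0]]
[[21,5],[24,0],[28,7],[29,0],[43,9],[48,12],[49,0]]
[[0,16],[2,0],[21,5],[24,0],[28,7],[29,0],[43,9],[48,12],[49,0]]
[[0,16],[2,0],[21,5],[24,0],[28,7],[29,0],[43,9],[48,12],[49,0]]
[[0,16],[2,0],[21,5],[24,0],[28,7],[29,0],[43,9],[48,12],[49,0]]
[[0,16],[2,0],[21,5],[22,16],[27,0],[28,7],[29,0],[43,9],[48,12],[49,0]]
[[0,16],[2,0],[21,5],[22,16],[34,0],[43,9],[48,12],[49,0]]
[[0,16],[2,0],[21,5],[22,19],[23,16],[34,0],[43,9],[48,12],[49,0]]
[[0,16],[2,0],[21,5],[22,19],[23,16],[28,20],[34,0],[43,9],[48,12],[49,0]]
[[0,16],[2,0],[21,5],[22,19],[23,16],[28,20],[34,15],[40,0],[43,9],[48,12],[49,0]]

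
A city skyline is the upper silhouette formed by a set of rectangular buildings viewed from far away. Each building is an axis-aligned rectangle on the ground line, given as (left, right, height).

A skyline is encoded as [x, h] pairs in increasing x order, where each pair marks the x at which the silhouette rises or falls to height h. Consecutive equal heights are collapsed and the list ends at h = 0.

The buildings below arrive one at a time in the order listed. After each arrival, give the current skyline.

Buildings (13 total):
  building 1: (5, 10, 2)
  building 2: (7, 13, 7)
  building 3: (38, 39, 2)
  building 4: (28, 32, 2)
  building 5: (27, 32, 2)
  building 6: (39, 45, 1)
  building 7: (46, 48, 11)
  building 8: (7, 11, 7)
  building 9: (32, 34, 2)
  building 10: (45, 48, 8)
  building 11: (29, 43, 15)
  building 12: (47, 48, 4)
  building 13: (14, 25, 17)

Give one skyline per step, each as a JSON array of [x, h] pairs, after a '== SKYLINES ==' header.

== SKYLINES ==
[[5,2],[10,0]]
[[5,2],[7,7],[13,0]]
[[5,2],[7,7],[13,0],[38,2],[39,0]]
[[5,2],[7,7],[13,0],[28,2],[32,0],[38,2],[39,0]]
[[5,2],[7,7],[13,0],[27,2],[32,0],[38,2],[39,0]]
[[5,2],[7,7],[13,0],[27,2],[32,0],[38,2],[39,1],[45,0]]
[[5,2],[7,7],[13,0],[27,2],[32,0],[38,2],[39,1],[45,0],[46,11],[48,0]]
[[5,2],[7,7],[13,0],[27,2],[32,0],[38,2],[39,1],[45,0],[46,11],[48,0]]
[[5,2],[7,7],[13,0],[27,2],[34,0],[38,2],[39,1],[45,0],[46,11],[48,0]]
[[5,2],[7,7],[13,0],[27,2],[34,0],[38,2],[39,1],[45,8],[46,11],[48,0]]
[[5,2],[7,7],[13,0],[27,2],[29,15],[43,1],[45,8],[46,11],[48,0]]
[[5,2],[7,7],[13,0],[27,2],[29,15],[43,1],[45,8],[46,11],[48,0]]
[[5,2],[7,7],[13,0],[14,17],[25,0],[27,2],[29,15],[43,1],[45,8],[46,11],[48,0]]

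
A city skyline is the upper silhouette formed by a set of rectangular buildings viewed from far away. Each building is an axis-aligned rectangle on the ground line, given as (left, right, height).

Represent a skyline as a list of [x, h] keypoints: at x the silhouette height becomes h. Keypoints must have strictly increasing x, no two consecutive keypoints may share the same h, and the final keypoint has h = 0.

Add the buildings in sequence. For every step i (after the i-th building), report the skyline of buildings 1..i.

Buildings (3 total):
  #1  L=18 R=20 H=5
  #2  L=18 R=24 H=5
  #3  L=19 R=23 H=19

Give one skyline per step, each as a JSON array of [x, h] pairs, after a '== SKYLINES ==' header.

== SKYLINES ==
[[18,5],[20,0]]
[[18,5],[24,0]]
[[18,5],[19,19],[23,5],[24,0]]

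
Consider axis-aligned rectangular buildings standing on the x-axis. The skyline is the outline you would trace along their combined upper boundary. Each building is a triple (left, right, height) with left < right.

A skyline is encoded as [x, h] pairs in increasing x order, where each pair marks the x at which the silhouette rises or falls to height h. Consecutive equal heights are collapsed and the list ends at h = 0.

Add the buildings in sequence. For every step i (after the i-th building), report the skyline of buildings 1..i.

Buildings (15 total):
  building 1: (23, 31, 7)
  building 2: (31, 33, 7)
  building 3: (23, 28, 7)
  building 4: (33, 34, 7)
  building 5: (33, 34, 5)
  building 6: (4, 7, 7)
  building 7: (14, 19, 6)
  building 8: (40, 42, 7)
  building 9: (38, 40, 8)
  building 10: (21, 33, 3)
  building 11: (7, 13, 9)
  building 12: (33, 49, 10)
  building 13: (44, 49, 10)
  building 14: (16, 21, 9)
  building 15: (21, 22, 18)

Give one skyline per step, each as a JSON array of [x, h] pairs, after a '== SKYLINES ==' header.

== SKYLINES ==
[[23,7],[31,0]]
[[23,7],[33,0]]
[[23,7],[33,0]]
[[23,7],[34,0]]
[[23,7],[34,0]]
[[4,7],[7,0],[23,7],[34,0]]
[[4,7],[7,0],[14,6],[19,0],[23,7],[34,0]]
[[4,7],[7,0],[14,6],[19,0],[23,7],[34,0],[40,7],[42,0]]
[[4,7],[7,0],[14,6],[19,0],[23,7],[34,0],[38,8],[40,7],[42,0]]
[[4,7],[7,0],[14,6],[19,0],[21,3],[23,7],[34,0],[38,8],[40,7],[42,0]]
[[4,7],[7,9],[13,0],[14,6],[19,0],[21,3],[23,7],[34,0],[38,8],[40,7],[42,0]]
[[4,7],[7,9],[13,0],[14,6],[19,0],[21,3],[23,7],[33,10],[49,0]]
[[4,7],[7,9],[13,0],[14,6],[19,0],[21,3],[23,7],[33,10],[49,0]]
[[4,7],[7,9],[13,0],[14,6],[16,9],[21,3],[23,7],[33,10],[49,0]]
[[4,7],[7,9],[13,0],[14,6],[16,9],[21,18],[22,3],[23,7],[33,10],[49,0]]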